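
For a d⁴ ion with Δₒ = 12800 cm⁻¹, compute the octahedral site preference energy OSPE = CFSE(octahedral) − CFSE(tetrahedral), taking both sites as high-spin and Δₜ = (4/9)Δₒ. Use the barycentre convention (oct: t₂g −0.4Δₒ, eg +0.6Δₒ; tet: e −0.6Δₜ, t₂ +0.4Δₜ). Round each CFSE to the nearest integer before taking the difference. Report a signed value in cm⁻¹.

Octahedral (high-spin): t₂g³ eg¹, CFSE = 3(−0.4) + 1(+0.6) = -0.6Δₒ = -0.6 × 12800 = -7680 cm⁻¹.
In a tetrahedral site the filling is e² t₂²: CFSE(tet) = -0.4Δₜ = -0.4 × (4/9)(12800) = -2276 cm⁻¹.
Subtracting, OSPE = -7680 − (-2276) = -5404 cm⁻¹.

-5404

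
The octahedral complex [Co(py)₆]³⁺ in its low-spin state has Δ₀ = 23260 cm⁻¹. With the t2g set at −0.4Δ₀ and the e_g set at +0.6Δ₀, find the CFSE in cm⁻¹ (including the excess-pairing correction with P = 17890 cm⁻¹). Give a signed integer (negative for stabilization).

py is neutral, so the +3 overall charge sits on Co: oxidation state +3.
Co³⁺: group 9, so d-count = 9 − 3 = 6.
The d⁶ electrons fill as t2g^6 e_g^0.
The orbital stabilization is -2.4Δ₀ = -2.4 × 23260 = -55824 cm⁻¹.
Pairing penalty: 3 pairs vs 1 in the high-spin reference → 2 extra × P = 35780 cm⁻¹.
Net CFSE = -55824 + 35780 = -20044 cm⁻¹.

-20044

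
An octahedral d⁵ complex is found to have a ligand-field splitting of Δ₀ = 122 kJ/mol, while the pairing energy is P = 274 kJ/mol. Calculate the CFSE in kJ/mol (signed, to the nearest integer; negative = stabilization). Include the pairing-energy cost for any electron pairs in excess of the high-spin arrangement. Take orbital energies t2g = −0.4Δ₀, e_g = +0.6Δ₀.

Δ₀ < P, so pairing is avoided: the ground state is high-spin.
Configuration: t2g^3 e_g^2.
Orbital CFSE = 0.0Δ₀ = 0.0 × 122 = 0 kJ/mol.
High-spin has no excess pairs, so no pairing correction applies.

0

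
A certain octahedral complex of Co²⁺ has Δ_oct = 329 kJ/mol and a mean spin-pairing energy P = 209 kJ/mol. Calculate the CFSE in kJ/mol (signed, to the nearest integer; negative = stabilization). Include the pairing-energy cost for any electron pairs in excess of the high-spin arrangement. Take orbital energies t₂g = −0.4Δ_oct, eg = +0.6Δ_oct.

-383

Group 9 minus oxidation state +2 gives a d⁷ configuration for Co²⁺.
With Δ_oct > P the complex is low-spin.
That gives t₂g⁶ eg¹.
Orbital CFSE = -1.8Δ_oct = -1.8 × 329 = -592 kJ/mol.
Excess pairs vs high-spin: 3 − 2 = 1; pairing cost = +209 kJ/mol.
Net CFSE = -592 + 209 = -383 kJ/mol.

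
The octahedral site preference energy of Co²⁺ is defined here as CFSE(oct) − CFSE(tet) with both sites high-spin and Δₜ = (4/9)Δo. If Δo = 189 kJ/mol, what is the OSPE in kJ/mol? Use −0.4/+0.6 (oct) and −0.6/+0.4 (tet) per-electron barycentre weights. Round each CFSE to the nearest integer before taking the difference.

Co is in group 9, so Co²⁺ is d⁷ (9 − 2 = 7).
Octahedral (high-spin): t₂g⁵ eg², CFSE = 5(−0.4) + 2(+0.6) = -0.8Δo = -0.8 × 189 = -151 kJ/mol.
Tetrahedral: e⁴ t₂³, CFSE = 4(−0.6) + 3(+0.4) = -1.2Δₜ = -1.2 × (4/9) × 189 = -101 kJ/mol.
OSPE = -151 − (-101) = -50 kJ/mol.

-50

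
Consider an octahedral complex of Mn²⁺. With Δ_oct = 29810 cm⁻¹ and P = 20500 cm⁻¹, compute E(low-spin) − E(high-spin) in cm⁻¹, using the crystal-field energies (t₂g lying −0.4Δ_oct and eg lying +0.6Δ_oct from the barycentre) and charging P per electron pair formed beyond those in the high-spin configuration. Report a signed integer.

-18620

Mn is in group 7, so Mn²⁺ is d⁵ (7 − 2 = 5).
In the high-spin limit (t₂g³ eg²) the orbital term is 0.0Δ_oct = 0 cm⁻¹, with no excess pairing.
For low-spin the configuration is t₂g⁵ eg⁰: orbital energy -2.0 × 29810 = -59620 cm⁻¹, and 2 additional pairs relative to high-spin add 41000 cm⁻¹, giving -18620 cm⁻¹.
The difference is -18620 − (0) = -18620 cm⁻¹, so low-spin lies lower.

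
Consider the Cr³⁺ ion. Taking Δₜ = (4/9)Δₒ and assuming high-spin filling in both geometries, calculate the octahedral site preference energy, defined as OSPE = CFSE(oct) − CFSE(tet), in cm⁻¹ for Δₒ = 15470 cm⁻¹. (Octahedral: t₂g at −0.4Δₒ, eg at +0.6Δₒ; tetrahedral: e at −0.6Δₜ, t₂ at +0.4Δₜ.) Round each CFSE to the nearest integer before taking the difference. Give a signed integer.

Cr is in group 6, so Cr³⁺ is d³ (6 − 3 = 3).
Octahedral high-spin t2g^3 e_g^0: CFSE = -1.2 × 15470 = -18564 cm⁻¹.
Tetrahedral: e^2 t2^1, CFSE = 2(−0.6) + 1(+0.4) = -0.8Δₜ = -0.8 × (4/9) × 15470 = -5500 cm⁻¹.
Subtracting, OSPE = -18564 − (-5500) = -13064 cm⁻¹.

-13064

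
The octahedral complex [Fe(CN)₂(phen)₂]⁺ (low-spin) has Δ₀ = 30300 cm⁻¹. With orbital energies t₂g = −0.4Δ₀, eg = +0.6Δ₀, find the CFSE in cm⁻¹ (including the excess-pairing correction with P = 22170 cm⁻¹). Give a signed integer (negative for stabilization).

-16260

Ligand charges: 2×(-1) from CN⁻ and 2×(+0) from phen sum to -2; with overall charge +1, Fe is +3.
Fe³⁺: group 8, so d-count = 8 − 3 = 5.
Electron filling gives t₂g⁵ eg⁰.
The orbital stabilization is -2.0Δ₀ = -2.0 × 30300 = -60600 cm⁻¹.
Pairing penalty: 2 pairs vs 0 in the high-spin reference → 2 extra × P = 44340 cm⁻¹.
Net CFSE = -60600 + 44340 = -16260 cm⁻¹.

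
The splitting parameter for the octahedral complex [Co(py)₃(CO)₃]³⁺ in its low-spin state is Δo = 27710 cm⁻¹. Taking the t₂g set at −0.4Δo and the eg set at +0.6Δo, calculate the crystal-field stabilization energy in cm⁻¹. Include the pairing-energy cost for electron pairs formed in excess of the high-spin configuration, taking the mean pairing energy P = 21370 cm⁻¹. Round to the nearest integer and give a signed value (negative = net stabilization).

-23764

Ligand charges: 3×(+0) from py and 3×(+0) from CO sum to +0; with overall charge +3, Co is +3.
Co is in group 9, so Co³⁺ is d⁶ (9 − 3 = 6).
Electron filling gives t₂g⁶ eg⁰.
Orbital CFSE = 6(-0.4) + 0(0.6) = -2.4Δo = -2.4 × 27710 = -66504 cm⁻¹.
Pairing penalty: 3 pairs vs 1 in the high-spin reference → 2 extra × P = 42740 cm⁻¹.
Net CFSE = -66504 + 42740 = -23764 cm⁻¹.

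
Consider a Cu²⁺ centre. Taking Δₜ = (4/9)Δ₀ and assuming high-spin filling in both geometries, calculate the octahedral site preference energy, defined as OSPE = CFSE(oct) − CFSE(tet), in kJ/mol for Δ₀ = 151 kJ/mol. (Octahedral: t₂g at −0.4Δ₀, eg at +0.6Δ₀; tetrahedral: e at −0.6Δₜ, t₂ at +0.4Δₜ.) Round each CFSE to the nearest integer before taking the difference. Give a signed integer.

-64

Group 11 minus oxidation state +2 gives a d⁹ configuration for Cu²⁺.
In an octahedral site d⁹ (HS) is t₂g⁶ eg³, giving CFSE(oct) = -0.6Δ₀ = -91 kJ/mol.
Tetrahedral e⁴ t₂⁵ gives -0.4Δₜ = -0.4 × (4/9) × 151 = -27 kJ/mol.
OSPE = CFSE(oct) − CFSE(tet) = -91 − (-27) = -64 kJ/mol.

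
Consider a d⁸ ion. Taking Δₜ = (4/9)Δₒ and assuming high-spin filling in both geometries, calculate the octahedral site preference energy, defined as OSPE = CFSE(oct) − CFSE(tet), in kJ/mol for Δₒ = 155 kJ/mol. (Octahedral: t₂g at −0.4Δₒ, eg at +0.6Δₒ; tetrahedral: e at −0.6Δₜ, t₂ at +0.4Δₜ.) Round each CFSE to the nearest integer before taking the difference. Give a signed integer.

Octahedral (high-spin): t₂g⁶ eg², CFSE = 6(−0.4) + 2(+0.6) = -1.2Δₒ = -1.2 × 155 = -186 kJ/mol.
Tetrahedral e⁴ t₂⁴ gives -0.8Δₜ = -0.8 × (4/9) × 155 = -55 kJ/mol.
OSPE = -186 − (-55) = -131 kJ/mol.

-131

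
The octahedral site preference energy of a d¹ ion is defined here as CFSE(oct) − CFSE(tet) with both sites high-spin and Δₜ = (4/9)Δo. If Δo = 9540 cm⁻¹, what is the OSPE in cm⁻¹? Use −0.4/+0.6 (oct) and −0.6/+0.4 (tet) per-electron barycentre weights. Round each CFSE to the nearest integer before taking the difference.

In an octahedral site d¹ (HS) is t₂g¹ eg⁰, giving CFSE(oct) = -0.4Δo = -3816 cm⁻¹.
In a tetrahedral site the filling is e¹ t₂⁰: CFSE(tet) = -0.6Δₜ = -0.6 × (4/9)(9540) = -2544 cm⁻¹.
Subtracting, OSPE = -3816 − (-2544) = -1272 cm⁻¹.

-1272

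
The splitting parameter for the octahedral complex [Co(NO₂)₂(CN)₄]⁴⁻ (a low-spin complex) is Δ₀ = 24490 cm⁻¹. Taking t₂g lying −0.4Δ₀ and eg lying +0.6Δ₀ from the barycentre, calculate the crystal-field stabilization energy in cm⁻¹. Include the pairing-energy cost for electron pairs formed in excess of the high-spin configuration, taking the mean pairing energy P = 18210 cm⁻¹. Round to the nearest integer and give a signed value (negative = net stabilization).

Ligand charges: 2×(-1) from NO₂⁻ and 4×(-1) from CN⁻ sum to -6; with overall charge -4, Co is +2.
Group 9 minus oxidation state +2 gives a d⁷ configuration for Co²⁺.
Electron filling gives t₂g⁶ eg¹.
Orbital CFSE = 6(-0.4) + 1(0.6) = -1.8Δ₀ = -1.8 × 24490 = -44082 cm⁻¹.
Relative to high-spin t₂g⁵ eg² (2 paired), the low-spin configuration has 1 additional pair, contributing +1 × 18210 = +18210 cm⁻¹.
Overall CFSE = -44082 + 18210 = -25872 cm⁻¹.

-25872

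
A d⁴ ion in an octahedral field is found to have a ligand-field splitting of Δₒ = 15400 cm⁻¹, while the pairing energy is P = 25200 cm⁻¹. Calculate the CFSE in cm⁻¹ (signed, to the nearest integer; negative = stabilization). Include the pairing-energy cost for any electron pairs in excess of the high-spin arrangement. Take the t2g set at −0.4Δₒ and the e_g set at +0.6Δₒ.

Δₒ < P, so pairing is avoided: the ground state is high-spin.
That gives t2g^3 e_g^1.
Orbital CFSE = -0.6Δₒ = -0.6 × 15400 = -9240 cm⁻¹.
High-spin has no excess pairs, so no pairing correction applies.

-9240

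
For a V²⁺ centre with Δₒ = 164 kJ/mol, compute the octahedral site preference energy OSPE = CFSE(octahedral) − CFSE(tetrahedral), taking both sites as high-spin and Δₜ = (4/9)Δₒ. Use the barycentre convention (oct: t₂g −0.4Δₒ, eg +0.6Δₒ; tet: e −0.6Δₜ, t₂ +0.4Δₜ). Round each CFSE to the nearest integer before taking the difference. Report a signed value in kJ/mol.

Group 5 minus oxidation state +2 gives a d³ configuration for V²⁺.
Octahedral high-spin t₂g³ eg⁰: CFSE = -1.2 × 164 = -197 kJ/mol.
In a tetrahedral site the filling is e² t₂¹: CFSE(tet) = -0.8Δₜ = -0.8 × (4/9)(164) = -58 kJ/mol.
OSPE = CFSE(oct) − CFSE(tet) = -197 − (-58) = -139 kJ/mol.

-139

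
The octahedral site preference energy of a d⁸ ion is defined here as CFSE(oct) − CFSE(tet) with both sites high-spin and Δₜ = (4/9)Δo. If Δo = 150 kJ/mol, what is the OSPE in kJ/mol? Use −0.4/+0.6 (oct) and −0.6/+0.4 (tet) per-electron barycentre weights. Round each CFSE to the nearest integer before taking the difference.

In an octahedral site d⁸ (HS) is t₂g⁶ eg², giving CFSE(oct) = -1.2Δo = -180 kJ/mol.
In a tetrahedral site the filling is e⁴ t₂⁴: CFSE(tet) = -0.8Δₜ = -0.8 × (4/9)(150) = -53 kJ/mol.
OSPE = CFSE(oct) − CFSE(tet) = -180 − (-53) = -127 kJ/mol.

-127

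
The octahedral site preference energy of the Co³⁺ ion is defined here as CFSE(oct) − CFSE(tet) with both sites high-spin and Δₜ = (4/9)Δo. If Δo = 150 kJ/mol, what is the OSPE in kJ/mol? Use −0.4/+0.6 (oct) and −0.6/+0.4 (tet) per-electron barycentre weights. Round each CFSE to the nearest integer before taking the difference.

Co³⁺: group 9, so d-count = 9 − 3 = 6.
Octahedral (high-spin): t₂g⁴ eg², CFSE = 4(−0.4) + 2(+0.6) = -0.4Δo = -0.4 × 150 = -60 kJ/mol.
In a tetrahedral site the filling is e³ t₂³: CFSE(tet) = -0.6Δₜ = -0.6 × (4/9)(150) = -40 kJ/mol.
OSPE = CFSE(oct) − CFSE(tet) = -60 − (-40) = -20 kJ/mol.

-20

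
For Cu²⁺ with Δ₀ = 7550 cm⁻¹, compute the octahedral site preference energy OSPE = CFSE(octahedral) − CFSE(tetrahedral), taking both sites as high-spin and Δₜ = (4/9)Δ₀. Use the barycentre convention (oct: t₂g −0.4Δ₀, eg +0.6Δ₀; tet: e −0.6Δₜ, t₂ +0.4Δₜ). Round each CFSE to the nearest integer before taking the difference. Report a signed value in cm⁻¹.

-3188

Cu is in group 11, so Cu²⁺ is d⁹ (11 − 2 = 9).
Octahedral high-spin t₂g⁶ eg³: CFSE = -0.6 × 7550 = -4530 cm⁻¹.
Tetrahedral e⁴ t₂⁵ gives -0.4Δₜ = -0.4 × (4/9) × 7550 = -1342 cm⁻¹.
OSPE = CFSE(oct) − CFSE(tet) = -4530 − (-1342) = -3188 cm⁻¹.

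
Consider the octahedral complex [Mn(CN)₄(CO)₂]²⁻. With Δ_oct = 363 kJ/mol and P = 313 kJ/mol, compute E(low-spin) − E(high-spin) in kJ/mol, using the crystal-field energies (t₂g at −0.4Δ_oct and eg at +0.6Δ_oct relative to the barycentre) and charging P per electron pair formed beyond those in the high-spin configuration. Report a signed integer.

Ligand charges: 4×(-1) from CN⁻ and 2×(+0) from CO sum to -4; with overall charge -2, Mn is +2.
Mn²⁺: group 7, so d-count = 7 − 2 = 5.
In the high-spin limit (t₂g³ eg²) the orbital term is 0.0Δ_oct = 0 kJ/mol, with no excess pairing.
Low-spin t₂g⁵ eg⁰ gives -2.0Δ_oct = -726 kJ/mol, but forming 2 extra pairs costs 2P = 626 kJ/mol, so E(LS) = -726 + 626 = -100 kJ/mol.
E(LS) − E(HS) = -100 − (0) = -100 kJ/mol.

-100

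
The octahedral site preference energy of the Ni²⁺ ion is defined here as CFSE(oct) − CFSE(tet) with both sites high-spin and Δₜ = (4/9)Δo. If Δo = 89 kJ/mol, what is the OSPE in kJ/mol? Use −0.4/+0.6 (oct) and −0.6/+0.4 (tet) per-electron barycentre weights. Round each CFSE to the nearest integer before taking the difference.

Ni sits in group 10; removing 2 electrons leaves Ni²⁺ with 10 − 2 = 8 d electrons.
Octahedral (high-spin): t2g^6 e_g^2, CFSE = 6(−0.4) + 2(+0.6) = -1.2Δo = -1.2 × 89 = -107 kJ/mol.
In a tetrahedral site the filling is e^4 t2^4: CFSE(tet) = -0.8Δₜ = -0.8 × (4/9)(89) = -32 kJ/mol.
OSPE = -107 − (-32) = -75 kJ/mol.

-75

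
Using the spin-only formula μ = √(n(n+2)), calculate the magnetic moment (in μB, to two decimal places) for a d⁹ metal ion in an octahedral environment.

Configuration: t2g^6 e_g^3 → 1 unpaired electron.
μ(spin-only) = √[1(1+2)] = √3 ≈ 1.73 μB.

1.73 μB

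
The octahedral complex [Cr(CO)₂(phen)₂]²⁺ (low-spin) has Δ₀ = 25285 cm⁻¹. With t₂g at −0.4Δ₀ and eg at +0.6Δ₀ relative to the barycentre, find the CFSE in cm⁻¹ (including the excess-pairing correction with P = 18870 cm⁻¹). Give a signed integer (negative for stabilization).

-21586

Ligand charges: 2×(+0) from CO and 2×(+0) from phen sum to +0; with overall charge +2, Cr is +2.
Cr is in group 6, so Cr²⁺ is d⁴ (6 − 2 = 4).
The d⁴ electrons fill as t₂g⁴ eg⁰.
CFSE(orbital) = 4×(-0.4Δ₀) + 0×(0.6Δ₀) = -1.6Δ₀; with Δ₀ = 25285 cm⁻¹ that is -40456 cm⁻¹.
Pairing penalty: 1 pair vs 0 in the high-spin reference → 1 extra × P = 18870 cm⁻¹.
Combining: -40456 + 18870 = -21586 cm⁻¹.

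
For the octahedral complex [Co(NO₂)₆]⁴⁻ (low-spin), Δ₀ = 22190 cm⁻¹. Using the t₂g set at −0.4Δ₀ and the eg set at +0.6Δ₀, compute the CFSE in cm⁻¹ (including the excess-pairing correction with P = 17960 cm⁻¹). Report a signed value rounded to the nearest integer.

-21982

Each NO₂⁻ contributes -1; 6 × (-1) = -6. With overall charge -4, Co is in the +2 oxidation state.
Co²⁺: group 9, so d-count = 9 − 2 = 7.
The d⁷ electrons fill as t₂g⁶ eg¹.
The orbital stabilization is -1.8Δ₀ = -1.8 × 22190 = -39942 cm⁻¹.
High-spin d⁷ would be t₂g⁵ eg² with 2 pairs; low-spin has 3, so 1 excess pair costs +1P = +17960 cm⁻¹.
Net CFSE = -39942 + 17960 = -21982 cm⁻¹.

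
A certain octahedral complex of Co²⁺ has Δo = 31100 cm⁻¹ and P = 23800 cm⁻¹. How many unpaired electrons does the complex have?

1

Co sits in group 9; removing 2 electrons leaves Co²⁺ with 9 − 2 = 7 d electrons.
With Δo > P the complex is low-spin.
Configuration: t₂g⁶ eg¹.
Unpaired electrons: 1.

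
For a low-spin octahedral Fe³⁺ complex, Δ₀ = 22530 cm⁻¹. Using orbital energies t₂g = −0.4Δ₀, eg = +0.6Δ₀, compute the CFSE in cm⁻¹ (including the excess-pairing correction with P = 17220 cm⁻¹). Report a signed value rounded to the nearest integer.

Fe sits in group 8; removing 3 electrons leaves Fe³⁺ with 8 − 3 = 5 d electrons.
The d⁵ electrons fill as t₂g⁵ eg⁰.
The orbital stabilization is -2.0Δ₀ = -2.0 × 22530 = -45060 cm⁻¹.
Pairing penalty: 2 pairs vs 0 in the high-spin reference → 2 extra × P = 34440 cm⁻¹.
Net CFSE = -45060 + 34440 = -10620 cm⁻¹.

-10620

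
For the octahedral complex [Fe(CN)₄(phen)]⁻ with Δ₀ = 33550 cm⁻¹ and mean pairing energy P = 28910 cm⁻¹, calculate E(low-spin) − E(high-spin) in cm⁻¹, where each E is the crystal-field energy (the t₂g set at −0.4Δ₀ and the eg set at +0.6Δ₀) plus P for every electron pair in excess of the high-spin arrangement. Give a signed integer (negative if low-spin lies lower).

Ligand charges: 4×(-1) from CN⁻ and 1×(+0) from phen sum to -4; with overall charge -1, Fe is +3.
Group 8 minus oxidation state +3 gives a d⁵ configuration for Fe³⁺.
High-spin d⁵ fills as t₂g³ eg² with CFSE 3(−0.4) + 2(+0.6) = 0.0Δ₀ = 0 cm⁻¹.
Low-spin t₂g⁵ eg⁰ gives -2.0Δ₀ = -67100 cm⁻¹, but forming 2 extra pairs costs 2P = 57820 cm⁻¹, so E(LS) = -67100 + 57820 = -9280 cm⁻¹.
E(LS) − E(HS) = -9280 − (0) = -9280 cm⁻¹.

-9280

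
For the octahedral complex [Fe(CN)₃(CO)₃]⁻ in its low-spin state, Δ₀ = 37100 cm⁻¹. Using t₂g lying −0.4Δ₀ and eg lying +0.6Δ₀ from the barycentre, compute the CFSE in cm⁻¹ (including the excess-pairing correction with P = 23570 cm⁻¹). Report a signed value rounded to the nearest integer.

-41900

Ligand charges: 3×(-1) from CN⁻ and 3×(+0) from CO sum to -3; with overall charge -1, Fe is +2.
Fe sits in group 8; removing 2 electrons leaves Fe²⁺ with 8 − 2 = 6 d electrons.
Configuration: t₂g⁶ eg⁰.
The orbital stabilization is -2.4Δ₀ = -2.4 × 37100 = -89040 cm⁻¹.
Pairing penalty: 3 pairs vs 1 in the high-spin reference → 2 extra × P = 47140 cm⁻¹.
Net CFSE = -89040 + 47140 = -41900 cm⁻¹.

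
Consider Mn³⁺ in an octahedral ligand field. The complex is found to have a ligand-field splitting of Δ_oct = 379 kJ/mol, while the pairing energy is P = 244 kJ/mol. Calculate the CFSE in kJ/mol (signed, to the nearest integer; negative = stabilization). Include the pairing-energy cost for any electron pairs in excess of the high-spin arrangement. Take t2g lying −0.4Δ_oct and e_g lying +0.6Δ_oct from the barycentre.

Mn is in group 7, so Mn³⁺ is d⁴ (7 − 3 = 4).
Since Δ_oct = 379 kJ/mol > P = 244 kJ/mol, the complex adopts the low-spin configuration.
Filling d⁴ accordingly: t2g^4 e_g^0.
Orbital CFSE = -1.6Δ_oct = -1.6 × 379 = -606 kJ/mol.
Excess pairs vs high-spin: 1 − 0 = 1; pairing cost = +244 kJ/mol.
Net CFSE = -606 + 244 = -362 kJ/mol.

-362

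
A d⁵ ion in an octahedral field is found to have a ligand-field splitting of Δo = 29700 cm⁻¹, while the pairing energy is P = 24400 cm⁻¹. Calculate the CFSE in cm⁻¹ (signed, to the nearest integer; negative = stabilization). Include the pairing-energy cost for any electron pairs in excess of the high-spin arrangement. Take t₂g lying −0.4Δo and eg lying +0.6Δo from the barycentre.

-10600

Δo > P, so pairing is preferred: the ground state is low-spin.
Filling d⁵ accordingly: t₂g⁵ eg⁰.
Orbital CFSE = -2.0Δo = -2.0 × 29700 = -59400 cm⁻¹.
Excess pairs vs high-spin: 2 − 0 = 2; pairing cost = +48800 cm⁻¹.
Net CFSE = -59400 + 48800 = -10600 cm⁻¹.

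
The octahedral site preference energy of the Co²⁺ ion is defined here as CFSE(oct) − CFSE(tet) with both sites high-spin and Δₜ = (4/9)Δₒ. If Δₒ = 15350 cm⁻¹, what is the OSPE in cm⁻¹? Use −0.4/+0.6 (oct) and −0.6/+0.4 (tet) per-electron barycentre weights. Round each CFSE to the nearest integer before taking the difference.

Co²⁺: group 9, so d-count = 9 − 2 = 7.
Octahedral (high-spin): t2g^5 e_g^2, CFSE = 5(−0.4) + 2(+0.6) = -0.8Δₒ = -0.8 × 15350 = -12280 cm⁻¹.
Tetrahedral: e^4 t2^3, CFSE = 4(−0.6) + 3(+0.4) = -1.2Δₜ = -1.2 × (4/9) × 15350 = -8187 cm⁻¹.
OSPE = -12280 − (-8187) = -4093 cm⁻¹.

-4093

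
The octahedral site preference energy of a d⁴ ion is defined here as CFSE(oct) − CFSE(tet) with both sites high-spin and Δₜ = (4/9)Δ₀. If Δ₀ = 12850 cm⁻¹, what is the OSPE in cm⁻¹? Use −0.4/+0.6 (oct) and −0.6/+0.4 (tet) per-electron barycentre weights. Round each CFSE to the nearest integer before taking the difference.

Octahedral (high-spin): t2g^3 e_g^1, CFSE = 3(−0.4) + 1(+0.6) = -0.6Δ₀ = -0.6 × 12850 = -7710 cm⁻¹.
Tetrahedral: e^2 t2^2, CFSE = 2(−0.6) + 2(+0.4) = -0.4Δₜ = -0.4 × (4/9) × 12850 = -2284 cm⁻¹.
OSPE = CFSE(oct) − CFSE(tet) = -7710 − (-2284) = -5426 cm⁻¹.

-5426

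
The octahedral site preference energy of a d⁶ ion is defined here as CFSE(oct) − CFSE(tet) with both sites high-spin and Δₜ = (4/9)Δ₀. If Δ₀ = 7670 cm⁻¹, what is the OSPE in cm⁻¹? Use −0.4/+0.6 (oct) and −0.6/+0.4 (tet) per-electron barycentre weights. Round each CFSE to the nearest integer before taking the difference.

-1023

Octahedral (high-spin): t2g^4 e_g^2, CFSE = 4(−0.4) + 2(+0.6) = -0.4Δ₀ = -0.4 × 7670 = -3068 cm⁻¹.
In a tetrahedral site the filling is e^3 t2^3: CFSE(tet) = -0.6Δₜ = -0.6 × (4/9)(7670) = -2045 cm⁻¹.
OSPE = -3068 − (-2045) = -1023 cm⁻¹.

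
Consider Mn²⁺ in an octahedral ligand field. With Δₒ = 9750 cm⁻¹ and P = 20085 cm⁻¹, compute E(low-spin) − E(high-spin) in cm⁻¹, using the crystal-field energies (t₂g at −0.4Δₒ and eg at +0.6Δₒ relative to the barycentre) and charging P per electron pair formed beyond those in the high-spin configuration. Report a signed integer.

20670

Mn²⁺: group 7, so d-count = 7 − 2 = 5.
In the high-spin limit (t₂g³ eg²) the orbital term is 0.0Δₒ = 0 cm⁻¹, with no excess pairing.
Low-spin: t₂g⁵ eg⁰, orbital CFSE = -2.0Δₒ = -19500 cm⁻¹; plus 2 excess pairs × P = +40170 cm⁻¹; total 20670 cm⁻¹.
Thus E(LS) − E(HS) = 20670 cm⁻¹.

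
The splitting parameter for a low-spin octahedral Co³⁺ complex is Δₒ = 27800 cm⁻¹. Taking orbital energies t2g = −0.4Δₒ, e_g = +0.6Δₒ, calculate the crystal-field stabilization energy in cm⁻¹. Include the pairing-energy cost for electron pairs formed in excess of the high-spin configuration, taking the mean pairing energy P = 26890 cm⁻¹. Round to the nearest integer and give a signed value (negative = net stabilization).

Group 9 minus oxidation state +3 gives a d⁶ configuration for Co³⁺.
The d⁶ electrons fill as t2g^6 e_g^0.
Orbital CFSE = 6(-0.4) + 0(0.6) = -2.4Δₒ = -2.4 × 27800 = -66720 cm⁻¹.
Pairing penalty: 3 pairs vs 1 in the high-spin reference → 2 extra × P = 53780 cm⁻¹.
Combining: -66720 + 53780 = -12940 cm⁻¹.

-12940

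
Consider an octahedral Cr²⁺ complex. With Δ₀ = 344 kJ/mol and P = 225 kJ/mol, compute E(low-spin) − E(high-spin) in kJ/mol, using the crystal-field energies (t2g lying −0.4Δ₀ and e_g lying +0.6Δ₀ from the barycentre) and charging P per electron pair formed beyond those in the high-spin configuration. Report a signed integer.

-119

Cr²⁺: group 6, so d-count = 6 − 2 = 4.
High-spin d⁴ fills as t2g^3 e_g^1 with CFSE 3(−0.4) + 1(+0.6) = -0.6Δ₀ = -206 kJ/mol.
Low-spin t2g^4 e_g^0 gives -1.6Δ₀ = -550 kJ/mol, but forming 1 extra pair costs 1P = 225 kJ/mol, so E(LS) = -550 + 225 = -325 kJ/mol.
E(LS) − E(HS) = -325 − (-206) = -119 kJ/mol.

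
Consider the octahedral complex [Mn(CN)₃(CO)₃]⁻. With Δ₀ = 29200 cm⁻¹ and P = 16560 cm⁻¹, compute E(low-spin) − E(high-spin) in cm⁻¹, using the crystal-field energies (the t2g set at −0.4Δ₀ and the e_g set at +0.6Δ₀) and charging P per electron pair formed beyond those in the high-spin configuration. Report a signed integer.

Ligand charges: 3×(-1) from CN⁻ and 3×(+0) from CO sum to -3; with overall charge -1, Mn is +2.
Group 7 minus oxidation state +2 gives a d⁵ configuration for Mn²⁺.
In the high-spin limit (t2g^3 e_g^2) the orbital term is 0.0Δ₀ = 0 cm⁻¹, with no excess pairing.
For low-spin the configuration is t2g^5 e_g^0: orbital energy -2.0 × 29200 = -58400 cm⁻¹, and 2 additional pairs relative to high-spin add 33120 cm⁻¹, giving -25280 cm⁻¹.
Thus E(LS) − E(HS) = -25280 cm⁻¹.

-25280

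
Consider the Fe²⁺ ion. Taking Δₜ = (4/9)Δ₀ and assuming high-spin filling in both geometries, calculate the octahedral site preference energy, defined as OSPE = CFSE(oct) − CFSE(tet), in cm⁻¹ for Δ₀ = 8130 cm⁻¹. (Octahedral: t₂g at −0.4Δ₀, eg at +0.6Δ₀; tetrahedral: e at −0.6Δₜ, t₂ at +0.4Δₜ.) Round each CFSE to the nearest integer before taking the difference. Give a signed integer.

Group 8 minus oxidation state +2 gives a d⁶ configuration for Fe²⁺.
Octahedral (high-spin): t2g^4 e_g^2, CFSE = 4(−0.4) + 2(+0.6) = -0.4Δ₀ = -0.4 × 8130 = -3252 cm⁻¹.
Tetrahedral e^3 t2^3 gives -0.6Δₜ = -0.6 × (4/9) × 8130 = -2168 cm⁻¹.
Subtracting, OSPE = -3252 − (-2168) = -1084 cm⁻¹.

-1084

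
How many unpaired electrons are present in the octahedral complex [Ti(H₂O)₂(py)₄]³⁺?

1

Ligand charges: 2×(+0) from H₂O and 4×(+0) from py sum to +0; with overall charge +3, Ti is +3.
Ti³⁺: group 4, so d-count = 4 − 3 = 1.
Configuration: t₂g¹ eg⁰, giving 1 unpaired electron.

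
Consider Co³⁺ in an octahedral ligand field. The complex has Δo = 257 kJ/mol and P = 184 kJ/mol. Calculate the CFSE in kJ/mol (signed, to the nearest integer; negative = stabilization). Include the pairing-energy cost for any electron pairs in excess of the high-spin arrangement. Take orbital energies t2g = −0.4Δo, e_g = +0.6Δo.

-249

Group 9 minus oxidation state +3 gives a d⁶ configuration for Co³⁺.
With Δo > P the complex is low-spin.
Filling d⁶ accordingly: t2g^6 e_g^0.
Orbital CFSE = -2.4Δo = -2.4 × 257 = -617 kJ/mol.
Excess pairs vs high-spin: 3 − 1 = 2; pairing cost = +368 kJ/mol.
Net CFSE = -617 + 368 = -249 kJ/mol.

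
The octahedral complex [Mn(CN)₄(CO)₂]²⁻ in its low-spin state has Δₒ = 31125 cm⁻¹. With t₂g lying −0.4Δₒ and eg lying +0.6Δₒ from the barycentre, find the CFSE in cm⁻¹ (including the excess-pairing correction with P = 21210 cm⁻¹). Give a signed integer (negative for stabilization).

Ligand charges: 4×(-1) from CN⁻ and 2×(+0) from CO sum to -4; with overall charge -2, Mn is +2.
Mn is in group 7, so Mn²⁺ is d⁵ (7 − 2 = 5).
The d⁵ electrons fill as t₂g⁵ eg⁰.
Orbital CFSE = 5(-0.4) + 0(0.6) = -2.0Δₒ = -2.0 × 31125 = -62250 cm⁻¹.
Pairing penalty: 2 pairs vs 0 in the high-spin reference → 2 extra × P = 42420 cm⁻¹.
Combining: -62250 + 42420 = -19830 cm⁻¹.

-19830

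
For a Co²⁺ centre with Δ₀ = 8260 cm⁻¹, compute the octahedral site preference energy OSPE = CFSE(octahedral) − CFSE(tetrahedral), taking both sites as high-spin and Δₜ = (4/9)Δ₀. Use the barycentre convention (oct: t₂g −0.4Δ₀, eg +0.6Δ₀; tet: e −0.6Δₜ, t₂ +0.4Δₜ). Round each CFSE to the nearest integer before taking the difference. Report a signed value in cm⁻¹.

Group 9 minus oxidation state +2 gives a d⁷ configuration for Co²⁺.
Octahedral high-spin t₂g⁵ eg²: CFSE = -0.8 × 8260 = -6608 cm⁻¹.
Tetrahedral: e⁴ t₂³, CFSE = 4(−0.6) + 3(+0.4) = -1.2Δₜ = -1.2 × (4/9) × 8260 = -4405 cm⁻¹.
OSPE = -6608 − (-4405) = -2203 cm⁻¹.

-2203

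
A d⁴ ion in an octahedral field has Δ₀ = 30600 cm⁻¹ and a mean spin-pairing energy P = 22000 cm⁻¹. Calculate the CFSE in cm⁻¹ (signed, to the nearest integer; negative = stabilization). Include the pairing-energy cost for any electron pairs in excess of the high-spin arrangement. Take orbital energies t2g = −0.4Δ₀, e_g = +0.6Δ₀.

Since Δ₀ = 30600 cm⁻¹ > P = 22000 cm⁻¹, the complex adopts the low-spin configuration.
Filling d⁴ accordingly: t2g^4 e_g^0.
Orbital CFSE = -1.6Δ₀ = -1.6 × 30600 = -48960 cm⁻¹.
Excess pairs vs high-spin: 1 − 0 = 1; pairing cost = +22000 cm⁻¹.
Net CFSE = -48960 + 22000 = -26960 cm⁻¹.

-26960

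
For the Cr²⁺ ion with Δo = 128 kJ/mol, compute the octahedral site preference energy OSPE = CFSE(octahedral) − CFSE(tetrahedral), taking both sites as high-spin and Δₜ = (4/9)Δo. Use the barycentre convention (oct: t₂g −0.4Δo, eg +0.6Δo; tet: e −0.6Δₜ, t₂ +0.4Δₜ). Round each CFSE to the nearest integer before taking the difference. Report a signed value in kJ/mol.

Group 6 minus oxidation state +2 gives a d⁴ configuration for Cr²⁺.
Octahedral high-spin t2g^3 e_g^1: CFSE = -0.6 × 128 = -77 kJ/mol.
In a tetrahedral site the filling is e^2 t2^2: CFSE(tet) = -0.4Δₜ = -0.4 × (4/9)(128) = -23 kJ/mol.
Subtracting, OSPE = -77 − (-23) = -54 kJ/mol.

-54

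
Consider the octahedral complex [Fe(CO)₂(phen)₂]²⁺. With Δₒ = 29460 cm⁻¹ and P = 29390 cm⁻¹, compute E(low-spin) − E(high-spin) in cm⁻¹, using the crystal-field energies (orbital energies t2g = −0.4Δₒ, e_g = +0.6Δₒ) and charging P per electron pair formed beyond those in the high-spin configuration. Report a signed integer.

-140

Ligand charges: 2×(+0) from CO and 2×(+0) from phen sum to +0; with overall charge +2, Fe is +2.
Fe²⁺: group 8, so d-count = 8 − 2 = 6.
High-spin d⁶ fills as t2g^4 e_g^2 with CFSE 4(−0.4) + 2(+0.6) = -0.4Δₒ = -11784 cm⁻¹.
Low-spin t2g^6 e_g^0 gives -2.4Δₒ = -70704 cm⁻¹, but forming 2 extra pairs costs 2P = 58780 cm⁻¹, so E(LS) = -70704 + 58780 = -11924 cm⁻¹.
E(LS) − E(HS) = -11924 − (-11784) = -140 cm⁻¹.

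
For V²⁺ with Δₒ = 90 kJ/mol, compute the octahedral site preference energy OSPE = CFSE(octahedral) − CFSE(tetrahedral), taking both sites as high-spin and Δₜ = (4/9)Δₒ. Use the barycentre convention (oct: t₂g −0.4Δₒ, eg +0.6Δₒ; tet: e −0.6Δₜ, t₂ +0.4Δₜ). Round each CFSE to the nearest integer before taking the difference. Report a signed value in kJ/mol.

-76

Group 5 minus oxidation state +2 gives a d³ configuration for V²⁺.
Octahedral (high-spin): t₂g³ eg⁰, CFSE = 3(−0.4) + 0(+0.6) = -1.2Δₒ = -1.2 × 90 = -108 kJ/mol.
Tetrahedral: e² t₂¹, CFSE = 2(−0.6) + 1(+0.4) = -0.8Δₜ = -0.8 × (4/9) × 90 = -32 kJ/mol.
OSPE = CFSE(oct) − CFSE(tet) = -108 − (-32) = -76 kJ/mol.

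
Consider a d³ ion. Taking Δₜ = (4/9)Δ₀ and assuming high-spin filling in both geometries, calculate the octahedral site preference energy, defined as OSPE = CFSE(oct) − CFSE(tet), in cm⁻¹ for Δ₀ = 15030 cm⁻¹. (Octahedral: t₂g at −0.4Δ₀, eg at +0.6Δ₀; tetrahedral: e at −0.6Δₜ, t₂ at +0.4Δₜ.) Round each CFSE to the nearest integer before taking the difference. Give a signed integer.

-12692

Octahedral high-spin t₂g³ eg⁰: CFSE = -1.2 × 15030 = -18036 cm⁻¹.
Tetrahedral e² t₂¹ gives -0.8Δₜ = -0.8 × (4/9) × 15030 = -5344 cm⁻¹.
OSPE = -18036 − (-5344) = -12692 cm⁻¹.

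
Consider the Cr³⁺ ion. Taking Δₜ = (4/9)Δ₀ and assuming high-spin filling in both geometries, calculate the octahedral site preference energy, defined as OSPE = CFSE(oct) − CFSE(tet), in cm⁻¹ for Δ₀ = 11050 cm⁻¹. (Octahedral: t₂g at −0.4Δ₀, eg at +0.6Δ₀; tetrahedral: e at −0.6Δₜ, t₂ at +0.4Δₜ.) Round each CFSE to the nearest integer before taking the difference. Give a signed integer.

-9331

Group 6 minus oxidation state +3 gives a d³ configuration for Cr³⁺.
Octahedral (high-spin): t2g^3 e_g^0, CFSE = 3(−0.4) + 0(+0.6) = -1.2Δ₀ = -1.2 × 11050 = -13260 cm⁻¹.
In a tetrahedral site the filling is e^2 t2^1: CFSE(tet) = -0.8Δₜ = -0.8 × (4/9)(11050) = -3929 cm⁻¹.
OSPE = CFSE(oct) − CFSE(tet) = -13260 − (-3929) = -9331 cm⁻¹.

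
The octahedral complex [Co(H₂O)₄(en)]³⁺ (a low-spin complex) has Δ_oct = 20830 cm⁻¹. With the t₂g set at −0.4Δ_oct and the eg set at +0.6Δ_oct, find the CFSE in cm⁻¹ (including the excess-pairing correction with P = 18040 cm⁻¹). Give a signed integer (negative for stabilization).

Ligand charges: 4×(+0) from H₂O and 1×(+0) from en sum to +0; with overall charge +3, Co is +3.
Co sits in group 9; removing 3 electrons leaves Co³⁺ with 9 − 3 = 6 d electrons.
Electron filling gives t₂g⁶ eg⁰.
The orbital stabilization is -2.4Δ_oct = -2.4 × 20830 = -49992 cm⁻¹.
High-spin d⁶ would be t₂g⁴ eg² with 1 pair; low-spin has 3, so 2 excess pairs cost +2P = +36080 cm⁻¹.
Combining: -49992 + 36080 = -13912 cm⁻¹.

-13912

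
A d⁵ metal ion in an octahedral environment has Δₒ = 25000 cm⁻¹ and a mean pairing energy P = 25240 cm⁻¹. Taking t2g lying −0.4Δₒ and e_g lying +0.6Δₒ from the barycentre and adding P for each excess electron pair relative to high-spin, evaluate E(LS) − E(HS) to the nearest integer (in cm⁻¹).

High-spin: t2g^3 e_g^2, CFSE = 0.0Δₒ = 0 cm⁻¹.
For low-spin the configuration is t2g^5 e_g^0: orbital energy -2.0 × 25000 = -50000 cm⁻¹, and 2 additional pairs relative to high-spin add 50480 cm⁻¹, giving 480 cm⁻¹.
The difference is 480 − (0) = 480 cm⁻¹, so high-spin lies lower.

480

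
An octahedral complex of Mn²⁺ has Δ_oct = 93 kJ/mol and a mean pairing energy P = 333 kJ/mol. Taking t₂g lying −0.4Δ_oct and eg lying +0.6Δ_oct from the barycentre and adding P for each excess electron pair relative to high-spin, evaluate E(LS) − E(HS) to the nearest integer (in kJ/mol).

480

Group 7 minus oxidation state +2 gives a d⁵ configuration for Mn²⁺.
High-spin: t₂g³ eg², CFSE = 0.0Δ_oct = 0 kJ/mol.
For low-spin the configuration is t₂g⁵ eg⁰: orbital energy -2.0 × 93 = -186 kJ/mol, and 2 additional pairs relative to high-spin add 666 kJ/mol, giving 480 kJ/mol.
E(LS) − E(HS) = 480 − (0) = 480 kJ/mol.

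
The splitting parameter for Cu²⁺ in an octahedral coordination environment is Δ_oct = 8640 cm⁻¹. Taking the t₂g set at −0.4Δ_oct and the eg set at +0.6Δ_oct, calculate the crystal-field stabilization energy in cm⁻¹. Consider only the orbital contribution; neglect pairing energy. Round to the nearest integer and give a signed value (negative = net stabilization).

Cu²⁺: group 11, so d-count = 11 − 2 = 9.
For octahedral d⁹ the high- and low-spin configurations coincide.
Electron filling gives t₂g⁶ eg³.
The orbital stabilization is -0.6Δ_oct = -0.6 × 8640 = -5184 cm⁻¹.

-5184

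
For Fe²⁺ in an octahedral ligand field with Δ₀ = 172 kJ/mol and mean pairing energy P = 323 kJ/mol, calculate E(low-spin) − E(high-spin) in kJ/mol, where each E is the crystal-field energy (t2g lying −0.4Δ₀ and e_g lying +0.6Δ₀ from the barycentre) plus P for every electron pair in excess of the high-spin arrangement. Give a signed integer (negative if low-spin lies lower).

302

Fe²⁺: group 8, so d-count = 8 − 2 = 6.
In the high-spin limit (t2g^4 e_g^2) the orbital term is -0.4Δ₀ = -69 kJ/mol, with no excess pairing.
Low-spin: t2g^6 e_g^0, orbital CFSE = -2.4Δ₀ = -413 kJ/mol; plus 2 excess pairs × P = +646 kJ/mol; total 233 kJ/mol.
The difference is 233 − (-69) = 302 kJ/mol, so high-spin lies lower.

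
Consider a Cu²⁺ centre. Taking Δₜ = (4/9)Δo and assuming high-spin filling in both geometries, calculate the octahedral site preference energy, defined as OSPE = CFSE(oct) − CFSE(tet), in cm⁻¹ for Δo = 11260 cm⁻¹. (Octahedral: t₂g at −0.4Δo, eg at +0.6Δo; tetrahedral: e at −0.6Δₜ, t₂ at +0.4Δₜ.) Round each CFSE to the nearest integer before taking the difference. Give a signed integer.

Group 11 minus oxidation state +2 gives a d⁹ configuration for Cu²⁺.
Octahedral high-spin t2g^6 e_g^3: CFSE = -0.6 × 11260 = -6756 cm⁻¹.
Tetrahedral: e^4 t2^5, CFSE = 4(−0.6) + 5(+0.4) = -0.4Δₜ = -0.4 × (4/9) × 11260 = -2002 cm⁻¹.
OSPE = -6756 − (-2002) = -4754 cm⁻¹.

-4754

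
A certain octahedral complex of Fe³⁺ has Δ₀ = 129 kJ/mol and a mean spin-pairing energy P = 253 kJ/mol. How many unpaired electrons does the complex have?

Fe³⁺: group 8, so d-count = 8 − 3 = 5.
Δ₀ < P, so pairing is avoided: the ground state is high-spin.
Filling d⁵ accordingly: t₂g³ eg².
Unpaired electrons: 5.

5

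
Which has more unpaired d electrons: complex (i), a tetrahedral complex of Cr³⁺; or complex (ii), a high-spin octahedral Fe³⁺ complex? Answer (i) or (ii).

(ii)

(i): Cr sits in group 6; removing 3 electrons leaves Cr³⁺ with 6 − 3 = 3 d electrons; With tetrahedral geometry the complex is necessarily high-spin; e^2 t2^1 → 3 unpaired.
(ii): Fe sits in group 8; removing 3 electrons leaves Fe³⁺ with 8 − 3 = 5 d electrons; t₂g³ eg² → 5 unpaired.
So (ii) has more unpaired electrons.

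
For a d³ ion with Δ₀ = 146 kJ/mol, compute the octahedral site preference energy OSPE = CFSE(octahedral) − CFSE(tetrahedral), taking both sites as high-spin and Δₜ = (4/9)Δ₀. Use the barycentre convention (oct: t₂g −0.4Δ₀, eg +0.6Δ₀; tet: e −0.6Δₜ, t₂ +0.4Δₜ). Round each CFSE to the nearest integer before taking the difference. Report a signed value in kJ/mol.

Octahedral (high-spin): t2g^3 e_g^0, CFSE = 3(−0.4) + 0(+0.6) = -1.2Δ₀ = -1.2 × 146 = -175 kJ/mol.
In a tetrahedral site the filling is e^2 t2^1: CFSE(tet) = -0.8Δₜ = -0.8 × (4/9)(146) = -52 kJ/mol.
OSPE = CFSE(oct) − CFSE(tet) = -175 − (-52) = -123 kJ/mol.

-123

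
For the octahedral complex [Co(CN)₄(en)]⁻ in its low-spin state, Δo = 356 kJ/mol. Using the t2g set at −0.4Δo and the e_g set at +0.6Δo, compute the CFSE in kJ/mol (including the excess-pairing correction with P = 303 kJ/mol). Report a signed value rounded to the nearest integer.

Ligand charges: 4×(-1) from CN⁻ and 1×(+0) from en sum to -4; with overall charge -1, Co is +3.
Co³⁺: group 9, so d-count = 9 − 3 = 6.
Electron filling gives t2g^6 e_g^0.
Orbital CFSE = 6(-0.4) + 0(0.6) = -2.4Δo = -2.4 × 356 = -854 kJ/mol.
Relative to high-spin t2g^4 e_g^2 (1 paired), the low-spin configuration has 2 additional pairs, contributing +2 × 303 = +606 kJ/mol.
Combining: -854 + 606 = -248 kJ/mol.

-248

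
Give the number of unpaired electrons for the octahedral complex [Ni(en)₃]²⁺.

en is neutral, so the +2 overall charge sits on Ni: oxidation state +2.
Ni is in group 10, so Ni²⁺ is d⁸ (10 − 2 = 8).
For octahedral d⁸ the high- and low-spin configurations coincide.
Configuration: t₂g⁶ eg², giving 2 unpaired electrons.

2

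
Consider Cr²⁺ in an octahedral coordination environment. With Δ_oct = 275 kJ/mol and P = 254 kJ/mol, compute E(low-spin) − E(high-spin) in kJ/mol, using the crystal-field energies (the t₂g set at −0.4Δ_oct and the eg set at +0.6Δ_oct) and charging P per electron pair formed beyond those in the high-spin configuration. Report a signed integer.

Cr is in group 6, so Cr²⁺ is d⁴ (6 − 2 = 4).
High-spin d⁴ fills as t₂g³ eg¹ with CFSE 3(−0.4) + 1(+0.6) = -0.6Δ_oct = -165 kJ/mol.
Low-spin: t₂g⁴ eg⁰, orbital CFSE = -1.6Δ_oct = -440 kJ/mol; plus 1 excess pair × P = +254 kJ/mol; total -186 kJ/mol.
The difference is -186 − (-165) = -21 kJ/mol, so low-spin lies lower.

-21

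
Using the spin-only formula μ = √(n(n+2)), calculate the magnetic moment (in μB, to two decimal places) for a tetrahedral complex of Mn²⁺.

5.92 μB

Mn is in group 7, so Mn²⁺ is d⁵ (7 − 2 = 5).
Tetrahedral fields are weak (Δₜ ≈ 4/9 Δₒ), so electrons fill high-spin.
Configuration: e² t₂³ → 5 unpaired electrons.
μ(spin-only) = √[5(5+2)] = √35 ≈ 5.92 μB.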